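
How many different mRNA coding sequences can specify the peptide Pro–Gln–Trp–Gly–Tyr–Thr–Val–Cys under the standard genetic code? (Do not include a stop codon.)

2048

Pro: 4 codons.
Gln: 2 codons.
Trp: 1 codon.
Gly: 4 codons.
Tyr: 2 codons.
Thr: 4 codons.
Val: 4 codons.
Cys: 2 codons.
4 × 2 × 1 × 4 × 2 × 4 × 4 × 2 = 2048.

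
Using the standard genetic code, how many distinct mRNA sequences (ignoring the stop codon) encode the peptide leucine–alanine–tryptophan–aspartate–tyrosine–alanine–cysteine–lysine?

Leu: 6 codons.
Ala: 4 codons.
Trp: 1 codon.
Asp: 2 codons.
Tyr: 2 codons.
Ala: 4 codons.
Cys: 2 codons.
Lys: 2 codons.
6 × 4 × 1 × 2 × 2 × 4 × 2 × 2 = 1536.

1536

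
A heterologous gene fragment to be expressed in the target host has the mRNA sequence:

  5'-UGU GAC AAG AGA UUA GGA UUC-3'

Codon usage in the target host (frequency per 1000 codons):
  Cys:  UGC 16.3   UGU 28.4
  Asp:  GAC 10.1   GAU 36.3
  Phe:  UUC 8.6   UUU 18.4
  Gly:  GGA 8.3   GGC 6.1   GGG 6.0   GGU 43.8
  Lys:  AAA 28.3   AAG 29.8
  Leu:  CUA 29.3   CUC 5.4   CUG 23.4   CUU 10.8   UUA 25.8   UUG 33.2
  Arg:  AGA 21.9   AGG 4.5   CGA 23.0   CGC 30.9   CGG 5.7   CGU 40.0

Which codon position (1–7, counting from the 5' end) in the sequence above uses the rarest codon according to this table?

Codon 1 UGU (Cys): 28.4 per 1000.
Codon 2 GAC (Asp): 10.1 per 1000.
Codon 3 AAG (Lys): 29.8 per 1000.
Codon 4 AGA (Arg): 21.9 per 1000.
Codon 5 UUA (Leu): 25.8 per 1000.
Codon 6 GGA (Gly): 8.3 per 1000.
Codon 7 UUC (Phe): 8.6 per 1000.
Lowest frequency is 8.3 at codon 6.

6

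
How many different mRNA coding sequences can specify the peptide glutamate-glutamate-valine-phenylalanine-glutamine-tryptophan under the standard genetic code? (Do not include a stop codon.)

64

Glu: 2 codons.
Glu: 2 codons.
Val: 4 codons.
Phe: 2 codons.
Gln: 2 codons.
Trp: 1 codon.
2 × 2 × 4 × 2 × 2 × 1 = 64.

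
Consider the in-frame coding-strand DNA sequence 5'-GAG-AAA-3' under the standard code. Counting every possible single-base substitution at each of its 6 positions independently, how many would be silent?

Codon 1 (GAG, Glu): 1 synonymous substitution.
Codon 2 (AAA, Lys): 1 synonymous substitution.
Total: 1 + 1 = 2.

2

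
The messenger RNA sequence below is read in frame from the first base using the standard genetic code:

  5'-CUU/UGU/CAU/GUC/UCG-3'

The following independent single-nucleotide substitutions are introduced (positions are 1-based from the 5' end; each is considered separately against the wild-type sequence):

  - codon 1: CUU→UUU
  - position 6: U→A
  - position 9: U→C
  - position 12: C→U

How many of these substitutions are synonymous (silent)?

2

Codon 1: CUU (Leu) → UUU (Phe) — missense.
Codon 2: UGU (Cys) → UGA (Stop) — nonsense.
Codon 3: CAU (His) → CAC (His) — synonymous.
Codon 4: GUC (Val) → GUU (Val) — synonymous.
Synonymous: 2 of 4.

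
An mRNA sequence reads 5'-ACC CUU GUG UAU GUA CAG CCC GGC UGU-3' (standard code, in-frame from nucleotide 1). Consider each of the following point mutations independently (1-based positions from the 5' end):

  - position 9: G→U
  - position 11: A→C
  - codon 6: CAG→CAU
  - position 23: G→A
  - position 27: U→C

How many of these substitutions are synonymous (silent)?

Codon 3: GUG (Val) → GUU (Val) — synonymous.
Codon 4: UAU (Tyr) → UCU (Ser) — missense.
Codon 6: CAG (Gln) → CAU (His) — missense.
Codon 8: GGC (Gly) → GAC (Asp) — missense.
Codon 9: UGU (Cys) → UGC (Cys) — synonymous.
Synonymous: 2 of 5.

2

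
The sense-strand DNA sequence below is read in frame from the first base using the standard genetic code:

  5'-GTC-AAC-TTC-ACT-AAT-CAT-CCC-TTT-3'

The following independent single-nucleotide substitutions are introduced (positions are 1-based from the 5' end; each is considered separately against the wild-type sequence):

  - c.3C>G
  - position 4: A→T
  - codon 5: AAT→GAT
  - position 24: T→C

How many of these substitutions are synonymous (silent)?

2

Codon 1: GTC (Val) → GTG (Val) — synonymous.
Codon 2: AAC (Asn) → TAC (Tyr) — missense.
Codon 5: AAT (Asn) → GAT (Asp) — missense.
Codon 8: TTT (Phe) → TTC (Phe) — synonymous.
Synonymous: 2 of 4.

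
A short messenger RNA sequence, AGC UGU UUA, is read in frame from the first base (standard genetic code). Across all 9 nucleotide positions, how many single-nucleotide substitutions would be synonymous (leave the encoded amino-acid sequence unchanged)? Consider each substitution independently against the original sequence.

Codon 1 (AGC, Ser): 1 synonymous substitution.
Codon 2 (UGU, Cys): 1 synonymous substitution.
Codon 3 (UUA, Leu): 2 synonymous substitutions.
Total: 1 + 1 + 2 = 4.

4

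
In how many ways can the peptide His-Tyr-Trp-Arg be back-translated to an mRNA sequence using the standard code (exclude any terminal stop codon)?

24

His: 2 codons.
Tyr: 2 codons.
Trp: 1 codon.
Arg: 6 codons.
2 × 2 × 1 × 6 = 24.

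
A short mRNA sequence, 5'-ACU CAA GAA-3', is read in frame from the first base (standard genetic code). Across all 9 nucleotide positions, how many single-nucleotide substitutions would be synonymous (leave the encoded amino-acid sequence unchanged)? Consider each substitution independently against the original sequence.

Codon 1 (ACU, Thr): 3 synonymous substitutions.
Codon 2 (CAA, Gln): 1 synonymous substitution.
Codon 3 (GAA, Glu): 1 synonymous substitution.
Total: 3 + 1 + 1 = 5.

5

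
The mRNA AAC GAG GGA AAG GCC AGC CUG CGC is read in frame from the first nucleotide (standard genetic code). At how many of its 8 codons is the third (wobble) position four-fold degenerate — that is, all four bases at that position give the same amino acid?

Codon 1 AAC (Asn): third position 2-fold.
Codon 2 GAG (Glu): third position 2-fold.
Codon 3 GGA (Gly): third position 4-fold.
Codon 4 AAG (Lys): third position 2-fold.
Codon 5 GCC (Ala): third position 4-fold.
Codon 6 AGC (Ser): third position 2-fold.
Codon 7 CUG (Leu): third position 4-fold.
Codon 8 CGC (Arg): third position 4-fold.
Four-fold degenerate third positions: 4.

4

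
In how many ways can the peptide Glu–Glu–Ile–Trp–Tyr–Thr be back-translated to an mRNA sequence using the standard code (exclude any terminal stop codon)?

96

Glu: 2 codons.
Glu: 2 codons.
Ile: 3 codons.
Trp: 1 codon.
Tyr: 2 codons.
Thr: 4 codons.
2 × 2 × 3 × 1 × 2 × 4 = 96.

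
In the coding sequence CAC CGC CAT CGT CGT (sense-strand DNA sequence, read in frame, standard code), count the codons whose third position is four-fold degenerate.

Codon 1 CAC (His): third position 2-fold.
Codon 2 CGC (Arg): third position 4-fold.
Codon 3 CAT (His): third position 2-fold.
Codon 4 CGT (Arg): third position 4-fold.
Codon 5 CGT (Arg): third position 4-fold.
Four-fold degenerate third positions: 3.

3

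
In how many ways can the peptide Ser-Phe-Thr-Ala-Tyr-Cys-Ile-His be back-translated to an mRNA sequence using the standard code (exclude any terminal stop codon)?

4608

Ser: 6 codons.
Phe: 2 codons.
Thr: 4 codons.
Ala: 4 codons.
Tyr: 2 codons.
Cys: 2 codons.
Ile: 3 codons.
His: 2 codons.
6 × 2 × 4 × 4 × 2 × 2 × 3 × 2 = 4608.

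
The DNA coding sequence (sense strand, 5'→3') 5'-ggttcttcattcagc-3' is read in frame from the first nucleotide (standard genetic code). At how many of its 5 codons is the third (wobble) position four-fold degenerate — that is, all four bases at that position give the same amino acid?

Codon 1 GGT (Gly): third position 4-fold.
Codon 2 TCT (Ser): third position 4-fold.
Codon 3 TCA (Ser): third position 4-fold.
Codon 4 TTC (Phe): third position 2-fold.
Codon 5 AGC (Ser): third position 2-fold.
Four-fold degenerate third positions: 3.

3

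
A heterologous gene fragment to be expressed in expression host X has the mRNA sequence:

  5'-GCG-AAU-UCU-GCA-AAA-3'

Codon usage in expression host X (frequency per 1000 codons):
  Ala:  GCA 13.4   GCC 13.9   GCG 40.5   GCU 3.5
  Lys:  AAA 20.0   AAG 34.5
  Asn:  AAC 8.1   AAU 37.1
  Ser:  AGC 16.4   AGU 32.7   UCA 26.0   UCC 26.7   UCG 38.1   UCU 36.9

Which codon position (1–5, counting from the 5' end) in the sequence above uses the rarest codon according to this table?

4

Codon 1 GCG (Ala): 40.5 per 1000.
Codon 2 AAU (Asn): 37.1 per 1000.
Codon 3 UCU (Ser): 36.9 per 1000.
Codon 4 GCA (Ala): 13.4 per 1000.
Codon 5 AAA (Lys): 20.0 per 1000.
Lowest frequency is 13.4 at codon 4.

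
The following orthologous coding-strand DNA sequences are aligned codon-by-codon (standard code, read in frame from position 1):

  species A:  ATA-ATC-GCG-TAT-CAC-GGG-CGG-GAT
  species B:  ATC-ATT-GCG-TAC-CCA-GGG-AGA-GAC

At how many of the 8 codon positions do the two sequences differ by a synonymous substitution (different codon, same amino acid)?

5

Codon 1: ATA Ile / ATC Ile — synonymous.
Codon 2: ATC Ile / ATT Ile — synonymous.
Codon 3: GCG Ala / GCG Ala — identical.
Codon 4: TAT Tyr / TAC Tyr — synonymous.
Codon 5: CAC His / CCA Pro — nonsynonymous.
Codon 6: GGG Gly / GGG Gly — identical.
Codon 7: CGG Arg / AGA Arg — synonymous.
Codon 8: GAT Asp / GAC Asp — synonymous.
Synonymous differences: 5.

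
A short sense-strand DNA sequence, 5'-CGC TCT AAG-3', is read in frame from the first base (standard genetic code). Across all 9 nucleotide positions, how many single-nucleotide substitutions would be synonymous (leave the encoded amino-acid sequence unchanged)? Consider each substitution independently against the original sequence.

Codon 1 (CGC, Arg): 3 synonymous substitutions.
Codon 2 (TCT, Ser): 3 synonymous substitutions.
Codon 3 (AAG, Lys): 1 synonymous substitution.
Total: 3 + 3 + 1 = 7.

7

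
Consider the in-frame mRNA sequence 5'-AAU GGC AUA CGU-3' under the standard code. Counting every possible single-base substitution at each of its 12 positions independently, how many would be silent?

9

Codon 1 (AAU, Asn): 1 synonymous substitution.
Codon 2 (GGC, Gly): 3 synonymous substitutions.
Codon 3 (AUA, Ile): 2 synonymous substitutions.
Codon 4 (CGU, Arg): 3 synonymous substitutions.
Total: 1 + 3 + 2 + 3 = 9.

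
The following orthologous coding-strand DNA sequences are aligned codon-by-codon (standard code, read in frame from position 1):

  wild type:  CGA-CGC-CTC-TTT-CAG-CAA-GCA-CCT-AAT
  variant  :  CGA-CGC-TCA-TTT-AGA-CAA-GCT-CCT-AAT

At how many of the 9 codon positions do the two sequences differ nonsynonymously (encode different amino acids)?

Codon 1: CGA Arg / CGA Arg — identical.
Codon 2: CGC Arg / CGC Arg — identical.
Codon 3: CTC Leu / TCA Ser — nonsynonymous.
Codon 4: TTT Phe / TTT Phe — identical.
Codon 5: CAG Gln / AGA Arg — nonsynonymous.
Codon 6: CAA Gln / CAA Gln — identical.
Codon 7: GCA Ala / GCT Ala — synonymous.
Codon 8: CCT Pro / CCT Pro — identical.
Codon 9: AAT Asn / AAT Asn — identical.
Nonsynonymous differences: 2.

2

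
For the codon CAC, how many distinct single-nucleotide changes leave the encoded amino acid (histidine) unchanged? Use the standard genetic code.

1

Position 1: none → 0 synonymous.
Position 2: none → 0 synonymous.
Position 3: CAT → 1 synonymous.
Total: 0 + 0 + 1 = 1.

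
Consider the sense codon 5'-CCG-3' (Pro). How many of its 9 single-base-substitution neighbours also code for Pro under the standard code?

3

Position 1: none → 0 synonymous.
Position 2: none → 0 synonymous.
Position 3: CCU, CCC, CCA → 3 synonymous.
Total: 0 + 0 + 3 = 3.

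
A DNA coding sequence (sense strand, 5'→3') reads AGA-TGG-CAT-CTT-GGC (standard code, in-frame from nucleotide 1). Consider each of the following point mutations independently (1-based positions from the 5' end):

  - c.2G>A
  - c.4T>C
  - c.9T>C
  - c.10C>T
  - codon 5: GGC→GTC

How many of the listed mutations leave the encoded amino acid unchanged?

1

Codon 1: AGA (Arg) → AAA (Lys) — missense.
Codon 2: TGG (Trp) → CGG (Arg) — missense.
Codon 3: CAT (His) → CAC (His) — synonymous.
Codon 4: CTT (Leu) → TTT (Phe) — missense.
Codon 5: GGC (Gly) → GTC (Val) — missense.
Synonymous: 1 of 5.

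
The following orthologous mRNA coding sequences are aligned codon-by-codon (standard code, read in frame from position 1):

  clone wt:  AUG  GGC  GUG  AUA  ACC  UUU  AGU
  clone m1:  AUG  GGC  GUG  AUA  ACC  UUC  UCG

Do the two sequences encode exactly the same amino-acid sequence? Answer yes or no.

yes

Codon 1: AUG Met / AUG Met — identical.
Codon 2: GGC Gly / GGC Gly — identical.
Codon 3: GUG Val / GUG Val — identical.
Codon 4: AUA Ile / AUA Ile — identical.
Codon 5: ACC Thr / ACC Thr — identical.
Codon 6: UUU Phe / UUC Phe — synonymous.
Codon 7: AGU Ser / UCG Ser — synonymous.
Nonsynonymous differences: 0 → same protein.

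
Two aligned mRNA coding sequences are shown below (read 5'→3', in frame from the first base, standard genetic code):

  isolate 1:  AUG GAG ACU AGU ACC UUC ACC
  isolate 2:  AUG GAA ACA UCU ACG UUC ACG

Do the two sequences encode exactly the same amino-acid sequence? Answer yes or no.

yes

Codon 1: AUG Met / AUG Met — identical.
Codon 2: GAG Glu / GAA Glu — synonymous.
Codon 3: ACU Thr / ACA Thr — synonymous.
Codon 4: AGU Ser / UCU Ser — synonymous.
Codon 5: ACC Thr / ACG Thr — synonymous.
Codon 6: UUC Phe / UUC Phe — identical.
Codon 7: ACC Thr / ACG Thr — synonymous.
Nonsynonymous differences: 0 → same protein.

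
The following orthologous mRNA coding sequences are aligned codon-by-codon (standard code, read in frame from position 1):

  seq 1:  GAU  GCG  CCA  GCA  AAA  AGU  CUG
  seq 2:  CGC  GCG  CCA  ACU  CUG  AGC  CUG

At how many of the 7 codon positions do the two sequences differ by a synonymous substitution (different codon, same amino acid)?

1

Codon 1: GAU Asp / CGC Arg — nonsynonymous.
Codon 2: GCG Ala / GCG Ala — identical.
Codon 3: CCA Pro / CCA Pro — identical.
Codon 4: GCA Ala / ACU Thr — nonsynonymous.
Codon 5: AAA Lys / CUG Leu — nonsynonymous.
Codon 6: AGU Ser / AGC Ser — synonymous.
Codon 7: CUG Leu / CUG Leu — identical.
Synonymous differences: 1.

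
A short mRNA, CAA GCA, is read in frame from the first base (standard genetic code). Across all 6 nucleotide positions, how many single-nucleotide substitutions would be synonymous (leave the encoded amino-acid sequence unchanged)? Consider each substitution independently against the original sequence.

Codon 1 (CAA, Gln): 1 synonymous substitution.
Codon 2 (GCA, Ala): 3 synonymous substitutions.
Total: 1 + 3 = 4.

4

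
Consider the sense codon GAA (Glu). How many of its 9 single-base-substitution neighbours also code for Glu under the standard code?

1

Position 1: none → 0 synonymous.
Position 2: none → 0 synonymous.
Position 3: GAG → 1 synonymous.
Total: 0 + 0 + 1 = 1.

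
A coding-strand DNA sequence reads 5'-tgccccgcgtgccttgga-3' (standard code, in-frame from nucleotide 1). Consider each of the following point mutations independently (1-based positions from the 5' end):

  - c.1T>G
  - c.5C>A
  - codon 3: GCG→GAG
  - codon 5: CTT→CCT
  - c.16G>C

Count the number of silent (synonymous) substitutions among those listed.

0

Codon 1: TGC (Cys) → GGC (Gly) — missense.
Codon 2: CCC (Pro) → CAC (His) — missense.
Codon 3: GCG (Ala) → GAG (Glu) — missense.
Codon 5: CTT (Leu) → CCT (Pro) — missense.
Codon 6: GGA (Gly) → CGA (Arg) — missense.
Synonymous: 0 of 5.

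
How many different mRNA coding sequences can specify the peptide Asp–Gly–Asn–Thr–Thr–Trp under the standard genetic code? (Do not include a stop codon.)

256

Asp: 2 codons.
Gly: 4 codons.
Asn: 2 codons.
Thr: 4 codons.
Thr: 4 codons.
Trp: 1 codon.
2 × 4 × 2 × 4 × 4 × 1 = 256.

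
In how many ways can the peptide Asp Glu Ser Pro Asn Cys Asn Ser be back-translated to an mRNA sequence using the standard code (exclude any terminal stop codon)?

4608

Asp: 2 codons.
Glu: 2 codons.
Ser: 6 codons.
Pro: 4 codons.
Asn: 2 codons.
Cys: 2 codons.
Asn: 2 codons.
Ser: 6 codons.
2 × 2 × 6 × 4 × 2 × 2 × 2 × 6 = 4608.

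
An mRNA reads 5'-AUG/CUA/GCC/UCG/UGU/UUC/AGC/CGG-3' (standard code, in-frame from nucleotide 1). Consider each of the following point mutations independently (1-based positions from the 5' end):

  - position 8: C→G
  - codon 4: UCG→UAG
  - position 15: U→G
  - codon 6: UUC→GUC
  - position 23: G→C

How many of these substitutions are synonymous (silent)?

0

Codon 3: GCC (Ala) → GGC (Gly) — missense.
Codon 4: UCG (Ser) → UAG (Stop) — nonsense.
Codon 5: UGU (Cys) → UGG (Trp) — missense.
Codon 6: UUC (Phe) → GUC (Val) — missense.
Codon 8: CGG (Arg) → CCG (Pro) — missense.
Synonymous: 0 of 5.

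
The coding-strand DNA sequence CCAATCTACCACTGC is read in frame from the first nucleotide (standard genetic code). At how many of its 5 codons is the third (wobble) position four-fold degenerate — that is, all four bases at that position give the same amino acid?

1

Codon 1 CCA (Pro): third position 4-fold.
Codon 2 ATC (Ile): third position 3-fold.
Codon 3 TAC (Tyr): third position 2-fold.
Codon 4 CAC (His): third position 2-fold.
Codon 5 TGC (Cys): third position 2-fold.
Four-fold degenerate third positions: 1.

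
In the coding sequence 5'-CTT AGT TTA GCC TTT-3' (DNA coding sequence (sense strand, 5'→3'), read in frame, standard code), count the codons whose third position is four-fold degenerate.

2

Codon 1 CTT (Leu): third position 4-fold.
Codon 2 AGT (Ser): third position 2-fold.
Codon 3 TTA (Leu): third position 2-fold.
Codon 4 GCC (Ala): third position 4-fold.
Codon 5 TTT (Phe): third position 2-fold.
Four-fold degenerate third positions: 2.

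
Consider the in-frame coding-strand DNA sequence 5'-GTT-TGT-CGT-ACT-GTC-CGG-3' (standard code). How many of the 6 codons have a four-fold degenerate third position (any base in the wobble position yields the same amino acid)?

5

Codon 1 GTT (Val): third position 4-fold.
Codon 2 TGT (Cys): third position 2-fold.
Codon 3 CGT (Arg): third position 4-fold.
Codon 4 ACT (Thr): third position 4-fold.
Codon 5 GTC (Val): third position 4-fold.
Codon 6 CGG (Arg): third position 4-fold.
Four-fold degenerate third positions: 5.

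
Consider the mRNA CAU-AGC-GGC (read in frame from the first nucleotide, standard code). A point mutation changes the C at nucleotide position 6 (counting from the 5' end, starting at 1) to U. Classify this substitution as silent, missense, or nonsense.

silent

Position 6 falls in codon 2: AGC → Ser.
After the substitution the codon is AGU → Ser.
Both encode Ser, so the change is synonymous.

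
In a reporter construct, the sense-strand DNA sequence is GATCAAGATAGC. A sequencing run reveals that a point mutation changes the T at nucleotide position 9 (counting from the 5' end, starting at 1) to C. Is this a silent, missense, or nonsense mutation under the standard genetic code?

silent

Position 9 falls in codon 3: GAT → Asp.
After the substitution the codon is GAC → Asp.
Both encode Asp, so the change is synonymous.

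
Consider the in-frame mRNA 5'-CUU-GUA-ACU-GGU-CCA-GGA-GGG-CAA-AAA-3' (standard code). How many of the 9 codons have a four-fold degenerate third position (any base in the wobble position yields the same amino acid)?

7

Codon 1 CUU (Leu): third position 4-fold.
Codon 2 GUA (Val): third position 4-fold.
Codon 3 ACU (Thr): third position 4-fold.
Codon 4 GGU (Gly): third position 4-fold.
Codon 5 CCA (Pro): third position 4-fold.
Codon 6 GGA (Gly): third position 4-fold.
Codon 7 GGG (Gly): third position 4-fold.
Codon 8 CAA (Gln): third position 2-fold.
Codon 9 AAA (Lys): third position 2-fold.
Four-fold degenerate third positions: 7.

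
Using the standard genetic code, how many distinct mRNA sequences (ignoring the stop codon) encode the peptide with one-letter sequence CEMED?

Cys: 2 codons.
Glu: 2 codons.
Met: 1 codon.
Glu: 2 codons.
Asp: 2 codons.
2 × 2 × 1 × 2 × 2 = 16.

16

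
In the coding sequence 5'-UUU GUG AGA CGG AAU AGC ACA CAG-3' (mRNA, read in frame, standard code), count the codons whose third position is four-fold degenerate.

Codon 1 UUU (Phe): third position 2-fold.
Codon 2 GUG (Val): third position 4-fold.
Codon 3 AGA (Arg): third position 2-fold.
Codon 4 CGG (Arg): third position 4-fold.
Codon 5 AAU (Asn): third position 2-fold.
Codon 6 AGC (Ser): third position 2-fold.
Codon 7 ACA (Thr): third position 4-fold.
Codon 8 CAG (Gln): third position 2-fold.
Four-fold degenerate third positions: 3.

3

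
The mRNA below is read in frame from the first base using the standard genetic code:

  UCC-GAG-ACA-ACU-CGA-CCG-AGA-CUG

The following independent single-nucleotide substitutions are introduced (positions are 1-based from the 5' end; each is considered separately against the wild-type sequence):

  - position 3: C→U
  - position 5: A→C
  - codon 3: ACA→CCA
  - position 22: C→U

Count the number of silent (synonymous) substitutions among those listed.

Codon 1: UCC (Ser) → UCU (Ser) — synonymous.
Codon 2: GAG (Glu) → GCG (Ala) — missense.
Codon 3: ACA (Thr) → CCA (Pro) — missense.
Codon 8: CUG (Leu) → UUG (Leu) — synonymous.
Synonymous: 2 of 4.

2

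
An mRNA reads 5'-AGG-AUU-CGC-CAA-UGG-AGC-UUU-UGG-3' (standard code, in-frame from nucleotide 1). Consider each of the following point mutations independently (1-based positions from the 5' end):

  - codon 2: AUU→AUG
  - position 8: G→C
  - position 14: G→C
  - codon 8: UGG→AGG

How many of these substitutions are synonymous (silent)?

0

Codon 2: AUU (Ile) → AUG (Met) — missense.
Codon 3: CGC (Arg) → CCC (Pro) — missense.
Codon 5: UGG (Trp) → UCG (Ser) — missense.
Codon 8: UGG (Trp) → AGG (Arg) — missense.
Synonymous: 0 of 4.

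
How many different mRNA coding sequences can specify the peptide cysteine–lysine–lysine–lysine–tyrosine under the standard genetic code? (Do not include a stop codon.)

Cys: 2 codons.
Lys: 2 codons.
Lys: 2 codons.
Lys: 2 codons.
Tyr: 2 codons.
2 × 2 × 2 × 2 × 2 = 32.

32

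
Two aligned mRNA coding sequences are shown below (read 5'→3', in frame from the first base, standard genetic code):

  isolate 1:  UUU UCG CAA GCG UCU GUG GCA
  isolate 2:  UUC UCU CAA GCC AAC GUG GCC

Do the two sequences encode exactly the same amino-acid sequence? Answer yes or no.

no

Codon 1: UUU Phe / UUC Phe — synonymous.
Codon 2: UCG Ser / UCU Ser — synonymous.
Codon 3: CAA Gln / CAA Gln — identical.
Codon 4: GCG Ala / GCC Ala — synonymous.
Codon 5: UCU Ser / AAC Asn — nonsynonymous.
Codon 6: GUG Val / GUG Val — identical.
Codon 7: GCA Ala / GCC Ala — synonymous.
Nonsynonymous differences: 1 → different protein.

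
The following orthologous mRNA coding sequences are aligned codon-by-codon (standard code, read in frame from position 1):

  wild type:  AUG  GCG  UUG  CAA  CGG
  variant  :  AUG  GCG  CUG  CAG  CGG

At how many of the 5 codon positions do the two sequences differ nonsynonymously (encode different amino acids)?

0

Codon 1: AUG Met / AUG Met — identical.
Codon 2: GCG Ala / GCG Ala — identical.
Codon 3: UUG Leu / CUG Leu — synonymous.
Codon 4: CAA Gln / CAG Gln — synonymous.
Codon 5: CGG Arg / CGG Arg — identical.
Nonsynonymous differences: 0.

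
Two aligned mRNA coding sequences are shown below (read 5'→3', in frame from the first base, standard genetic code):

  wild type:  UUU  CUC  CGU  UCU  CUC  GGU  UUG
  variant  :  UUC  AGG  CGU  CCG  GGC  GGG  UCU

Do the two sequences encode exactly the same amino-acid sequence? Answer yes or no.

Codon 1: UUU Phe / UUC Phe — synonymous.
Codon 2: CUC Leu / AGG Arg — nonsynonymous.
Codon 3: CGU Arg / CGU Arg — identical.
Codon 4: UCU Ser / CCG Pro — nonsynonymous.
Codon 5: CUC Leu / GGC Gly — nonsynonymous.
Codon 6: GGU Gly / GGG Gly — synonymous.
Codon 7: UUG Leu / UCU Ser — nonsynonymous.
Nonsynonymous differences: 4 → different protein.

no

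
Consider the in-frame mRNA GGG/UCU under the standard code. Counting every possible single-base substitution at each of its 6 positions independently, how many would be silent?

Codon 1 (GGG, Gly): 3 synonymous substitutions.
Codon 2 (UCU, Ser): 3 synonymous substitutions.
Total: 3 + 3 = 6.

6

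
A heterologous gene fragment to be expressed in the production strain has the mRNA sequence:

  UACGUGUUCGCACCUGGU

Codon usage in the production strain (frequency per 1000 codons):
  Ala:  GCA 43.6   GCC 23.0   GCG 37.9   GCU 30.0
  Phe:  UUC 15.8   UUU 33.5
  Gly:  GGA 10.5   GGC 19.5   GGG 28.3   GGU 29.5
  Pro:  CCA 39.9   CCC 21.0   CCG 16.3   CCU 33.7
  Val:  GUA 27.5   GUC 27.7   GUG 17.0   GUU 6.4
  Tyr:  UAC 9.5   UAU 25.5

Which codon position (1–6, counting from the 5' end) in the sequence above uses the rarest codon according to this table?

1

Codon 1 UAC (Tyr): 9.5 per 1000.
Codon 2 GUG (Val): 17.0 per 1000.
Codon 3 UUC (Phe): 15.8 per 1000.
Codon 4 GCA (Ala): 43.6 per 1000.
Codon 5 CCU (Pro): 33.7 per 1000.
Codon 6 GGU (Gly): 29.5 per 1000.
Lowest frequency is 9.5 at codon 1.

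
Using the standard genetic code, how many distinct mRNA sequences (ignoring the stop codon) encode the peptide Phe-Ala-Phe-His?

32

Phe: 2 codons.
Ala: 4 codons.
Phe: 2 codons.
His: 2 codons.
2 × 4 × 2 × 2 = 32.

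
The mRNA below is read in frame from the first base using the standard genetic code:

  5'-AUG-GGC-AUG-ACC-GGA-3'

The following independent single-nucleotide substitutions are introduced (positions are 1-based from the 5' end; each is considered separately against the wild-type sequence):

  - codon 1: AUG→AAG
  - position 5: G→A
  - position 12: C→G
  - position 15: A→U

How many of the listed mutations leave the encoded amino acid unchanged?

Codon 1: AUG (Met) → AAG (Lys) — missense.
Codon 2: GGC (Gly) → GAC (Asp) — missense.
Codon 4: ACC (Thr) → ACG (Thr) — synonymous.
Codon 5: GGA (Gly) → GGU (Gly) — synonymous.
Synonymous: 2 of 4.

2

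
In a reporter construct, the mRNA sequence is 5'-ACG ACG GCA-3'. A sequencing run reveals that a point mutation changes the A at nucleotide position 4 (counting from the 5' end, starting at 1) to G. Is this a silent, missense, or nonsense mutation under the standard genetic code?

Position 4 falls in codon 2: ACG → Thr.
After the substitution the codon is GCG → Ala.
Thr ≠ Ala, so this is a missense mutation.

missense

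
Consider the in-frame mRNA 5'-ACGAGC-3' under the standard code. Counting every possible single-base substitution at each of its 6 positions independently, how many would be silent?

Codon 1 (ACG, Thr): 3 synonymous substitutions.
Codon 2 (AGC, Ser): 1 synonymous substitution.
Total: 3 + 1 = 4.

4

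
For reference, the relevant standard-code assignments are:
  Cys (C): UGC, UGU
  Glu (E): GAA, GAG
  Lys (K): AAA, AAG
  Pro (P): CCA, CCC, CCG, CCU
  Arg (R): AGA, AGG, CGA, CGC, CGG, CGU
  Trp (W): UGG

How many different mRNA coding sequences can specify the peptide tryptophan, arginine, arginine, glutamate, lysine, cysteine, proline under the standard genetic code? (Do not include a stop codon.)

Trp: 1 codon.
Arg: 6 codons.
Arg: 6 codons.
Glu: 2 codons.
Lys: 2 codons.
Cys: 2 codons.
Pro: 4 codons.
1 × 6 × 6 × 2 × 2 × 2 × 4 = 1152.

1152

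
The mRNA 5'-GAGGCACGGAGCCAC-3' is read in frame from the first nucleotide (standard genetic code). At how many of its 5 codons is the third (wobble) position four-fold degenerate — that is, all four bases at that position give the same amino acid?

2

Codon 1 GAG (Glu): third position 2-fold.
Codon 2 GCA (Ala): third position 4-fold.
Codon 3 CGG (Arg): third position 4-fold.
Codon 4 AGC (Ser): third position 2-fold.
Codon 5 CAC (His): third position 2-fold.
Four-fold degenerate third positions: 2.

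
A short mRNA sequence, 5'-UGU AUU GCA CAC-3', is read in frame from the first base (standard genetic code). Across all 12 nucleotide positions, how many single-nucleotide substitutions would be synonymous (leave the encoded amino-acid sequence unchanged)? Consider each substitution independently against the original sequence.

7

Codon 1 (UGU, Cys): 1 synonymous substitution.
Codon 2 (AUU, Ile): 2 synonymous substitutions.
Codon 3 (GCA, Ala): 3 synonymous substitutions.
Codon 4 (CAC, His): 1 synonymous substitution.
Total: 1 + 2 + 3 + 1 = 7.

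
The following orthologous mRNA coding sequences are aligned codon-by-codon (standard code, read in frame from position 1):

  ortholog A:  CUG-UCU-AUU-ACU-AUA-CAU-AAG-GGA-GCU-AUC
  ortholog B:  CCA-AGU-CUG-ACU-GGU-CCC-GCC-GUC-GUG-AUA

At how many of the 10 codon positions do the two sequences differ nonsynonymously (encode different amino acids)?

Codon 1: CUG Leu / CCA Pro — nonsynonymous.
Codon 2: UCU Ser / AGU Ser — synonymous.
Codon 3: AUU Ile / CUG Leu — nonsynonymous.
Codon 4: ACU Thr / ACU Thr — identical.
Codon 5: AUA Ile / GGU Gly — nonsynonymous.
Codon 6: CAU His / CCC Pro — nonsynonymous.
Codon 7: AAG Lys / GCC Ala — nonsynonymous.
Codon 8: GGA Gly / GUC Val — nonsynonymous.
Codon 9: GCU Ala / GUG Val — nonsynonymous.
Codon 10: AUC Ile / AUA Ile — synonymous.
Nonsynonymous differences: 7.

7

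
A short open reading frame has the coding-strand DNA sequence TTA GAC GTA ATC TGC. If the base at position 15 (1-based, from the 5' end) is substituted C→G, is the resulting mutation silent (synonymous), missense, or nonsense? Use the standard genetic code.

Position 15 falls in codon 5: TGC → Cys.
After the substitution the codon is TGG → Trp.
Cys ≠ Trp, so this is a missense mutation.

missense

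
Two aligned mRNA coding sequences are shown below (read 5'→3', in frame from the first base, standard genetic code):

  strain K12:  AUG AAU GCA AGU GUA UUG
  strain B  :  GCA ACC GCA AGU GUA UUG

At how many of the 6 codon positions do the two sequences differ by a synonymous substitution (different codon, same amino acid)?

0

Codon 1: AUG Met / GCA Ala — nonsynonymous.
Codon 2: AAU Asn / ACC Thr — nonsynonymous.
Codon 3: GCA Ala / GCA Ala — identical.
Codon 4: AGU Ser / AGU Ser — identical.
Codon 5: GUA Val / GUA Val — identical.
Codon 6: UUG Leu / UUG Leu — identical.
Synonymous differences: 0.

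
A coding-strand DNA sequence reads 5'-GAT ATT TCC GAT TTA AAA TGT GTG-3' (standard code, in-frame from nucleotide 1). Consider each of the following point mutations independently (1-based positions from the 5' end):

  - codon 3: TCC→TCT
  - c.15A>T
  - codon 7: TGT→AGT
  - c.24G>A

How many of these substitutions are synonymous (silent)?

Codon 3: TCC (Ser) → TCT (Ser) — synonymous.
Codon 5: TTA (Leu) → TTT (Phe) — missense.
Codon 7: TGT (Cys) → AGT (Ser) — missense.
Codon 8: GTG (Val) → GTA (Val) — synonymous.
Synonymous: 2 of 4.

2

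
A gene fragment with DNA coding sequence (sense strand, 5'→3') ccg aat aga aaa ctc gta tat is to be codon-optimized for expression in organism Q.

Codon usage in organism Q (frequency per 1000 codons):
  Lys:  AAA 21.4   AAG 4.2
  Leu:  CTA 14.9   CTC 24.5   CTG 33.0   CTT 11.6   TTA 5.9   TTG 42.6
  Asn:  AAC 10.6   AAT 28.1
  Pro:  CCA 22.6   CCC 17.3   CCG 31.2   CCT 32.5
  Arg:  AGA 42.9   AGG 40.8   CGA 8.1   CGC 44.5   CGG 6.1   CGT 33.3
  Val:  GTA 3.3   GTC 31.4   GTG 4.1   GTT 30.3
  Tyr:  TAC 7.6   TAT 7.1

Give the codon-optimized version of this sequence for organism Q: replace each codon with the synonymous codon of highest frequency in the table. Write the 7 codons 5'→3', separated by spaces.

CCT AAT CGC AAA TTG GTC TAC

Codon 1 (Pro): best is CCT at 32.5.
Codon 2 (Asn): best is AAT at 28.1.
Codon 3 (Arg): best is CGC at 44.5.
Codon 4 (Lys): best is AAA at 21.4.
Codon 5 (Leu): best is TTG at 42.6.
Codon 6 (Val): best is GTC at 31.4.
Codon 7 (Tyr): best is TAC at 7.6.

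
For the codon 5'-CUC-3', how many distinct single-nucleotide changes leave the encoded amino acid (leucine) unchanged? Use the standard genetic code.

Position 1: none → 0 synonymous.
Position 2: none → 0 synonymous.
Position 3: CUU, CUA, CUG → 3 synonymous.
Total: 0 + 0 + 3 = 3.

3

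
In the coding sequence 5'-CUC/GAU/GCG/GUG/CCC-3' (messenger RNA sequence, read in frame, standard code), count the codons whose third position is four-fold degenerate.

4

Codon 1 CUC (Leu): third position 4-fold.
Codon 2 GAU (Asp): third position 2-fold.
Codon 3 GCG (Ala): third position 4-fold.
Codon 4 GUG (Val): third position 4-fold.
Codon 5 CCC (Pro): third position 4-fold.
Four-fold degenerate third positions: 4.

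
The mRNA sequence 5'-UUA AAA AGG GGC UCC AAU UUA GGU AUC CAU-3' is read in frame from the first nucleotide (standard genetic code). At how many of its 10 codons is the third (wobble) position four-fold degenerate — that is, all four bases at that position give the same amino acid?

3

Codon 1 UUA (Leu): third position 2-fold.
Codon 2 AAA (Lys): third position 2-fold.
Codon 3 AGG (Arg): third position 2-fold.
Codon 4 GGC (Gly): third position 4-fold.
Codon 5 UCC (Ser): third position 4-fold.
Codon 6 AAU (Asn): third position 2-fold.
Codon 7 UUA (Leu): third position 2-fold.
Codon 8 GGU (Gly): third position 4-fold.
Codon 9 AUC (Ile): third position 3-fold.
Codon 10 CAU (His): third position 2-fold.
Four-fold degenerate third positions: 3.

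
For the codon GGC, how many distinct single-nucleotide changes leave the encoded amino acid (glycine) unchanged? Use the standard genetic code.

3

Position 1: none → 0 synonymous.
Position 2: none → 0 synonymous.
Position 3: GGU, GGA, GGG → 3 synonymous.
Total: 0 + 0 + 3 = 3.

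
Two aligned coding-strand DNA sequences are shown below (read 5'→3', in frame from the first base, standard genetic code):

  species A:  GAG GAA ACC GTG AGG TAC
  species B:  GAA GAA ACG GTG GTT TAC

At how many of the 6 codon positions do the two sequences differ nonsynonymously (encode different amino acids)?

Codon 1: GAG Glu / GAA Glu — synonymous.
Codon 2: GAA Glu / GAA Glu — identical.
Codon 3: ACC Thr / ACG Thr — synonymous.
Codon 4: GTG Val / GTG Val — identical.
Codon 5: AGG Arg / GTT Val — nonsynonymous.
Codon 6: TAC Tyr / TAC Tyr — identical.
Nonsynonymous differences: 1.

1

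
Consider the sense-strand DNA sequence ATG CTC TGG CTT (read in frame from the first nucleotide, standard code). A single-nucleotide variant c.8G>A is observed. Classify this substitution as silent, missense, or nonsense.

nonsense

Position 8 falls in codon 3: TGG → Trp.
After the substitution the codon is TAG → Stop.
The new codon is a stop codon, so this is a nonsense mutation.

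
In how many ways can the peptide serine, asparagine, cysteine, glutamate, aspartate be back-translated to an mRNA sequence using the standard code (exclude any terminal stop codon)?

Ser: 6 codons.
Asn: 2 codons.
Cys: 2 codons.
Glu: 2 codons.
Asp: 2 codons.
6 × 2 × 2 × 2 × 2 = 96.

96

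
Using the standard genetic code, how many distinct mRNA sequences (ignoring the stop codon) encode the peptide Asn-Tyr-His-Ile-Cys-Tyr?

96

Asn: 2 codons.
Tyr: 2 codons.
His: 2 codons.
Ile: 3 codons.
Cys: 2 codons.
Tyr: 2 codons.
2 × 2 × 2 × 3 × 2 × 2 = 96.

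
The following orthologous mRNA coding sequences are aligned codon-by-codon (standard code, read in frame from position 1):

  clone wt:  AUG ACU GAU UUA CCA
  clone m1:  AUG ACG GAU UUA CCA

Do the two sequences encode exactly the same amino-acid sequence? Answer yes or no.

yes

Codon 1: AUG Met / AUG Met — identical.
Codon 2: ACU Thr / ACG Thr — synonymous.
Codon 3: GAU Asp / GAU Asp — identical.
Codon 4: UUA Leu / UUA Leu — identical.
Codon 5: CCA Pro / CCA Pro — identical.
Nonsynonymous differences: 0 → same protein.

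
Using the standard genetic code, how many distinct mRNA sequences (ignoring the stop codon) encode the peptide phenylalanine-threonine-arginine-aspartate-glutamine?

192

Phe: 2 codons.
Thr: 4 codons.
Arg: 6 codons.
Asp: 2 codons.
Gln: 2 codons.
2 × 4 × 6 × 2 × 2 = 192.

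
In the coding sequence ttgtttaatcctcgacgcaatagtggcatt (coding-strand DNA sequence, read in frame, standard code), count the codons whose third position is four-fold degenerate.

Codon 1 TTG (Leu): third position 2-fold.
Codon 2 TTT (Phe): third position 2-fold.
Codon 3 AAT (Asn): third position 2-fold.
Codon 4 CCT (Pro): third position 4-fold.
Codon 5 CGA (Arg): third position 4-fold.
Codon 6 CGC (Arg): third position 4-fold.
Codon 7 AAT (Asn): third position 2-fold.
Codon 8 AGT (Ser): third position 2-fold.
Codon 9 GGC (Gly): third position 4-fold.
Codon 10 ATT (Ile): third position 3-fold.
Four-fold degenerate third positions: 4.

4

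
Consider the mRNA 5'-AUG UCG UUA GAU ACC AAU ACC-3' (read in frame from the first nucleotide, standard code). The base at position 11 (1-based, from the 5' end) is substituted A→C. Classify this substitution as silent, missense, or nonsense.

Position 11 falls in codon 4: GAU → Asp.
After the substitution the codon is GCU → Ala.
Asp ≠ Ala, so this is a missense mutation.

missense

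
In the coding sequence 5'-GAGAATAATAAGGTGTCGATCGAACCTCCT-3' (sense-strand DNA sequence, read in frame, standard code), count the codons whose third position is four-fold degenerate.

Codon 1 GAG (Glu): third position 2-fold.
Codon 2 AAT (Asn): third position 2-fold.
Codon 3 AAT (Asn): third position 2-fold.
Codon 4 AAG (Lys): third position 2-fold.
Codon 5 GTG (Val): third position 4-fold.
Codon 6 TCG (Ser): third position 4-fold.
Codon 7 ATC (Ile): third position 3-fold.
Codon 8 GAA (Glu): third position 2-fold.
Codon 9 CCT (Pro): third position 4-fold.
Codon 10 CCT (Pro): third position 4-fold.
Four-fold degenerate third positions: 4.

4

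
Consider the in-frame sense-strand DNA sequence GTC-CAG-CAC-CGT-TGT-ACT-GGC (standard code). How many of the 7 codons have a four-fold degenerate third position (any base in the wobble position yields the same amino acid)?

4

Codon 1 GTC (Val): third position 4-fold.
Codon 2 CAG (Gln): third position 2-fold.
Codon 3 CAC (His): third position 2-fold.
Codon 4 CGT (Arg): third position 4-fold.
Codon 5 TGT (Cys): third position 2-fold.
Codon 6 ACT (Thr): third position 4-fold.
Codon 7 GGC (Gly): third position 4-fold.
Four-fold degenerate third positions: 4.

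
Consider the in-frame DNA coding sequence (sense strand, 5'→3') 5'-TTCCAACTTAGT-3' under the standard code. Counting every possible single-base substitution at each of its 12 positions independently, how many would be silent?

6

Codon 1 (TTC, Phe): 1 synonymous substitution.
Codon 2 (CAA, Gln): 1 synonymous substitution.
Codon 3 (CTT, Leu): 3 synonymous substitutions.
Codon 4 (AGT, Ser): 1 synonymous substitution.
Total: 1 + 1 + 3 + 1 = 6.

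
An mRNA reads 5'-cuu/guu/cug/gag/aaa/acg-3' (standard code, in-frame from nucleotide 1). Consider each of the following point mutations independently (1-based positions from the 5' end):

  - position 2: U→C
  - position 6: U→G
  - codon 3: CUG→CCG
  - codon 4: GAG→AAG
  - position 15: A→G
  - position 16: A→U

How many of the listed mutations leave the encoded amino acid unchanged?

Codon 1: CUU (Leu) → CCU (Pro) — missense.
Codon 2: GUU (Val) → GUG (Val) — synonymous.
Codon 3: CUG (Leu) → CCG (Pro) — missense.
Codon 4: GAG (Glu) → AAG (Lys) — missense.
Codon 5: AAA (Lys) → AAG (Lys) — synonymous.
Codon 6: ACG (Thr) → UCG (Ser) — missense.
Synonymous: 2 of 6.

2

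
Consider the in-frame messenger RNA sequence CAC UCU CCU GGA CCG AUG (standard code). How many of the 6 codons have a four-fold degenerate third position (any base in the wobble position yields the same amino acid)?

4

Codon 1 CAC (His): third position 2-fold.
Codon 2 UCU (Ser): third position 4-fold.
Codon 3 CCU (Pro): third position 4-fold.
Codon 4 GGA (Gly): third position 4-fold.
Codon 5 CCG (Pro): third position 4-fold.
Codon 6 AUG (Met): third position 1-fold.
Four-fold degenerate third positions: 4.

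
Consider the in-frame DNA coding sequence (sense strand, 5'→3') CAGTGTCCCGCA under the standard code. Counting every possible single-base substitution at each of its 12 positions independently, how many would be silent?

8

Codon 1 (CAG, Gln): 1 synonymous substitution.
Codon 2 (TGT, Cys): 1 synonymous substitution.
Codon 3 (CCC, Pro): 3 synonymous substitutions.
Codon 4 (GCA, Ala): 3 synonymous substitutions.
Total: 1 + 1 + 3 + 3 = 8.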